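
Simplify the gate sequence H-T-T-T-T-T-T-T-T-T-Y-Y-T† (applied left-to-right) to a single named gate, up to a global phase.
H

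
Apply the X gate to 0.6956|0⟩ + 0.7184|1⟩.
0.7184|0⟩ + 0.6956|1⟩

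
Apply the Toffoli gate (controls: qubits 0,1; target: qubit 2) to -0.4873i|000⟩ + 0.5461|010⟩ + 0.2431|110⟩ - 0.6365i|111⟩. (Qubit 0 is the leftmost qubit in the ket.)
-0.4873i|000⟩ + 0.5461|010⟩ - 0.6365i|110⟩ + 0.2431|111⟩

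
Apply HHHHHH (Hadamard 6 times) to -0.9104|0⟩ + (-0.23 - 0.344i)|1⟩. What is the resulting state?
-0.9104|0⟩ + (-0.23 - 0.344i)|1⟩

H² = I, so an even number of Hadamards cancels: H^6 = I and the state is unchanged.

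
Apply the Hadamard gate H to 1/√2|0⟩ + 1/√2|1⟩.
|0⟩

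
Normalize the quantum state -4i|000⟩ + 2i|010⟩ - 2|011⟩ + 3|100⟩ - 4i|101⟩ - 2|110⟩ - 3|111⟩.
-0.508i|000⟩ + 0.254i|010⟩ - 0.254|011⟩ + 0.381|100⟩ - 0.508i|101⟩ - 0.254|110⟩ - 0.381|111⟩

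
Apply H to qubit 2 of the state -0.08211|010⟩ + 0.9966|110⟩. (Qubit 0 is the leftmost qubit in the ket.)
-0.05806|010⟩ - 0.05806|011⟩ + 0.7047|110⟩ + 0.7047|111⟩

H on qubit 2 mixes each pair of kets that differ only in qubit 2: amplitudes (a, b) of (|…0…⟩, |…1…⟩) become ((a + b)/√2, (a − b)/√2). Kets absent from the input have amplitude 0.
(|010⟩, |011⟩): (a, b) = (-0.08211, 0) → (-0.05806, -0.05806)
(|110⟩, |111⟩): (a, b) = (0.9966, 0) → (0.7047, 0.7047)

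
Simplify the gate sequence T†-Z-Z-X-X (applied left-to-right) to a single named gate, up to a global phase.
T†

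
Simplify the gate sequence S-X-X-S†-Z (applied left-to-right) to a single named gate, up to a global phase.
Z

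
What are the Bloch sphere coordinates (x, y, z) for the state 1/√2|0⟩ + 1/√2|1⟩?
(1, 0, 0)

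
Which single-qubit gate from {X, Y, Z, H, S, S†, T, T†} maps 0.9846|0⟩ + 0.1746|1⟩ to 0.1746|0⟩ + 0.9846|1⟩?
X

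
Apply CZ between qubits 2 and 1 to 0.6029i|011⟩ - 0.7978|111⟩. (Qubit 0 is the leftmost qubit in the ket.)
-0.6029i|011⟩ + 0.7978|111⟩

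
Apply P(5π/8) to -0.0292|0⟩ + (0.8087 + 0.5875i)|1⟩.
-0.0292|0⟩ + (-0.8523 + 0.5223i)|1⟩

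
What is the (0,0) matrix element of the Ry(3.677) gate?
-0.2645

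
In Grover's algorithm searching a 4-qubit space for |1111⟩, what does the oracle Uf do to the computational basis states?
Uf|x⟩ = -|x⟩ if x = 1111, else |x⟩ (phase flip on target)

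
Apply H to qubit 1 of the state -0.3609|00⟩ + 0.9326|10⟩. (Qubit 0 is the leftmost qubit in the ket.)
-0.2552|00⟩ - 0.2552|01⟩ + 0.6594|10⟩ + 0.6594|11⟩

H on qubit 1 mixes each pair of kets that differ only in qubit 1: amplitudes (a, b) of (|…0…⟩, |…1…⟩) become ((a + b)/√2, (a − b)/√2). Kets absent from the input have amplitude 0.
(|00⟩, |01⟩): (a, b) = (-0.3609, 0) → (-0.2552, -0.2552)
(|10⟩, |11⟩): (a, b) = (0.9326, 0) → (0.6594, 0.6594)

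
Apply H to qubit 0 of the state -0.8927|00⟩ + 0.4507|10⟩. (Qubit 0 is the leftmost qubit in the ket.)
-0.3125|00⟩ - 0.9499|10⟩

H on qubit 0 mixes each pair of kets that differ only in qubit 0: amplitudes (a, b) of (|…0…⟩, |…1…⟩) become ((a + b)/√2, (a − b)/√2). Kets absent from the input have amplitude 0.
(|00⟩, |10⟩): (a, b) = (-0.8927, 0.4507) → (-0.3125, -0.9499)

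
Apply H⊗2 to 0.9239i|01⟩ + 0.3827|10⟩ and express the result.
(0.1914 + 0.462i)|00⟩ + (0.1914 - 0.462i)|01⟩ + (-0.1914 + 0.462i)|10⟩ + (-0.1914 - 0.462i)|11⟩

H⊗2 gives amp(|y⟩) = (1/2) Σ_x (−1)^(x·y) amp(|x⟩), where x·y is the number of positions in which both x and y have a 1.
|00⟩: (0.9239i + 0.3827)/2 = (0.1914 + 0.462i)
|01⟩: (-0.9239i + 0.3827)/2 = (0.1914 - 0.462i)
|10⟩: (0.9239i - 0.3827)/2 = (-0.1914 + 0.462i)
|11⟩: (-0.9239i - 0.3827)/2 = (-0.1914 - 0.462i)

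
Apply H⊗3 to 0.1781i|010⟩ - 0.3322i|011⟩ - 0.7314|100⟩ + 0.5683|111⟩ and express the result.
(-0.05766 - 0.05448i)|000⟩ + (-0.4595 + 0.1804i)|001⟩ + (-0.4595 + 0.05448i)|010⟩ + (-0.05766 - 0.1804i)|011⟩ + (0.05766 - 0.05448i)|100⟩ + (0.4595 + 0.1804i)|101⟩ + (0.4595 + 0.05448i)|110⟩ + (0.05766 - 0.1804i)|111⟩

H⊗3 gives amp(|y⟩) = (1/2√2) Σ_x (−1)^(x·y) amp(|x⟩), where x·y is the number of positions in which both x and y have a 1.
|000⟩: (0.1781i - 0.3322i - 0.7314 + 0.5683)/(2√2) = (-0.05766 - 0.05448i)
|001⟩: (0.1781i + 0.3322i - 0.7314 - 0.5683)/(2√2) = (-0.4595 + 0.1804i)
|010⟩: (-0.1781i + 0.3322i - 0.7314 - 0.5683)/(2√2) = (-0.4595 + 0.05448i)
|011⟩: (-0.1781i - 0.3322i - 0.7314 + 0.5683)/(2√2) = (-0.05766 - 0.1804i)
|100⟩: (0.1781i - 0.3322i + 0.7314 - 0.5683)/(2√2) = (0.05766 - 0.05448i)
|101⟩: (0.1781i + 0.3322i + 0.7314 + 0.5683)/(2√2) = (0.4595 + 0.1804i)
|110⟩: (-0.1781i + 0.3322i + 0.7314 + 0.5683)/(2√2) = (0.4595 + 0.05448i)
|111⟩: (-0.1781i - 0.3322i + 0.7314 - 0.5683)/(2√2) = (0.05766 - 0.1804i)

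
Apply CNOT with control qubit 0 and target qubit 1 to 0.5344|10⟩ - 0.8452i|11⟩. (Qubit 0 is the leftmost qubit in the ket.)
-0.8452i|10⟩ + 0.5344|11⟩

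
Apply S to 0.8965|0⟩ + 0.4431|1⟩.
0.8965|0⟩ + 0.4431i|1⟩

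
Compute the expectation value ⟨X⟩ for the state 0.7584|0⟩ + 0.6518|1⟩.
0.9887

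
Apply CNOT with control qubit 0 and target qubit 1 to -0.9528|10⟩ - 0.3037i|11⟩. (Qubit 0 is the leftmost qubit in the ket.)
-0.3037i|10⟩ - 0.9528|11⟩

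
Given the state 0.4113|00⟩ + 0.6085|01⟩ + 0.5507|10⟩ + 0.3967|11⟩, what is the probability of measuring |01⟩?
0.3703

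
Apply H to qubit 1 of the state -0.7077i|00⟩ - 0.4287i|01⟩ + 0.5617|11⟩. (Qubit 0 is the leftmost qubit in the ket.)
-0.8036i|00⟩ - 0.1973i|01⟩ + 0.3972|10⟩ - 0.3972|11⟩

H on qubit 1 mixes each pair of kets that differ only in qubit 1: amplitudes (a, b) of (|…0…⟩, |…1…⟩) become ((a + b)/√2, (a − b)/√2). Kets absent from the input have amplitude 0.
(|00⟩, |01⟩): (a, b) = (-0.7077i, -0.4287i) → (-0.8036i, -0.1973i)
(|10⟩, |11⟩): (a, b) = (0, 0.5617) → (0.3972, -0.3972)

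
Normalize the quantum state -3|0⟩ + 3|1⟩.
-1/√2|0⟩ + 1/√2|1⟩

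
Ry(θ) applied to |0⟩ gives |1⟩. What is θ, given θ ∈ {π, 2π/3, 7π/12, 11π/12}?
π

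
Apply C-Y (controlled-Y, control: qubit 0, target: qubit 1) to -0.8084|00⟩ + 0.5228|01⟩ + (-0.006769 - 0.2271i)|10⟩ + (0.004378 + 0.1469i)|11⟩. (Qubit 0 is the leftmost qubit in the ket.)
-0.8084|00⟩ + 0.5228|01⟩ + (0.1469 - 0.004378i)|10⟩ + (0.2271 - 0.006769i)|11⟩

C-Y leaves the control-|0⟩ kets |00⟩, |01⟩ unchanged and applies Y to qubit 1 on the control-|1⟩ pair (|10⟩, |11⟩).
Y = [[0, -i], [i, 0]].
With a = amp(|10⟩) = (-0.006769 - 0.2271i) and b = amp(|11⟩) = (0.004378 + 0.1469i):
new amp(|10⟩) = (-i)·b = (0.1469 - 0.004378i)
new amp(|11⟩) = (i)·a = (0.2271 - 0.006769i)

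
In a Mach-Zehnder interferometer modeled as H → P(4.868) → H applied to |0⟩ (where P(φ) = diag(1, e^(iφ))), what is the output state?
(0.5775 - 0.494i)|0⟩ + (0.4225 + 0.494i)|1⟩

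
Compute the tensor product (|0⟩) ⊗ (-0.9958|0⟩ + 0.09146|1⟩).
-0.9958|00⟩ + 0.09146|01⟩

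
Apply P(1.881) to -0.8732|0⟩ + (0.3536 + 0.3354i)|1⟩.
-0.8732|0⟩ + (-0.4273 + 0.2343i)|1⟩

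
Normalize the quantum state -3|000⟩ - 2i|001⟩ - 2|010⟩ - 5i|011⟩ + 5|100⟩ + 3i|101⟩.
-0.3441|000⟩ - 0.2294i|001⟩ - 0.2294|010⟩ - 0.5735i|011⟩ + 0.5735|100⟩ + 0.3441i|101⟩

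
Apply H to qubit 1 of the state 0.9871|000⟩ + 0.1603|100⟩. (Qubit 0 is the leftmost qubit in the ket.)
0.698|000⟩ + 0.698|010⟩ + 0.1133|100⟩ + 0.1133|110⟩

H on qubit 1 mixes each pair of kets that differ only in qubit 1: amplitudes (a, b) of (|…0…⟩, |…1…⟩) become ((a + b)/√2, (a − b)/√2). Kets absent from the input have amplitude 0.
(|000⟩, |010⟩): (a, b) = (0.9871, 0) → (0.698, 0.698)
(|100⟩, |110⟩): (a, b) = (0.1603, 0) → (0.1133, 0.1133)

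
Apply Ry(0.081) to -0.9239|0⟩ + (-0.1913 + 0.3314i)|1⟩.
(-0.9154 - 0.01342i)|0⟩ + (-0.2286 + 0.3311i)|1⟩

Ry(0.081) = [[cos(θ/2), −sin(θ/2)], [sin(θ/2), cos(θ/2)]]; θ = 0.081, cos(θ/2) ≈ 0.99918, sin(θ/2) ≈ 0.0404889.
With a = amp(|0⟩) = -0.9239 and b = amp(|1⟩) = (-0.1913 + 0.3314i):
new amp(|0⟩) = (0.99918)·a + (-0.0404889)·b = (-0.9154 - 0.01342i)
new amp(|1⟩) = (0.0404889)·a + (0.99918)·b = (-0.2286 + 0.3311i)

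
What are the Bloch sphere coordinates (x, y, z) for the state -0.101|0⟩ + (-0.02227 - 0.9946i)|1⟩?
(0.004499, 0.2009, -0.9795)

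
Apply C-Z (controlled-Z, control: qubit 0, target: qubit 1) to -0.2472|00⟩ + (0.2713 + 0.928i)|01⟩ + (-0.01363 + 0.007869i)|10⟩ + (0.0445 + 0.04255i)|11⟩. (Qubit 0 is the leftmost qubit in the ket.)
-0.2472|00⟩ + (0.2713 + 0.928i)|01⟩ + (-0.01363 + 0.007869i)|10⟩ + (-0.0445 - 0.04255i)|11⟩

C-Z leaves the control-|0⟩ kets |00⟩, |01⟩ unchanged and applies Z to qubit 1 on the control-|1⟩ pair (|10⟩, |11⟩).
Z = [[1, 0], [0, -1]].
With a = amp(|10⟩) = (-0.01363 + 0.007869i) and b = amp(|11⟩) = (0.0445 + 0.04255i):
new amp(|10⟩) = (1)·a = (-0.01363 + 0.007869i)
new amp(|11⟩) = (-1)·b = (-0.0445 - 0.04255i)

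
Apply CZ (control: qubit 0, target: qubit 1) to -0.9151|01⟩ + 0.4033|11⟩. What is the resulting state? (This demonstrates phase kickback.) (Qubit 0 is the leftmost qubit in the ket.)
-0.9151|01⟩ - 0.4033|11⟩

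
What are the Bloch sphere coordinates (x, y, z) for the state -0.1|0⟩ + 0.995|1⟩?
(-0.199, 0, -0.98)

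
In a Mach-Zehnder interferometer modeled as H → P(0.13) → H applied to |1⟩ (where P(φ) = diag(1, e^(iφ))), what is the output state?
(0.004219 - 0.06482i)|0⟩ + (0.9958 + 0.06482i)|1⟩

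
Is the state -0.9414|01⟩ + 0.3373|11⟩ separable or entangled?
Separable

Writing the state as a|00⟩ + b|01⟩ + c|10⟩ + d|11⟩, it is a product state iff ad − bc = 0.
Here (a, b, c, d) = (0, -0.9414, 0, 0.3373): ad − bc = (0)(0.3373) − (-0.9414)(0) = 0, so the state is separable.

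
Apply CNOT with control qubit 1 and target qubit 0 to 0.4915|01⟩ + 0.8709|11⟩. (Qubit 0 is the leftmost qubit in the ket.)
0.8709|01⟩ + 0.4915|11⟩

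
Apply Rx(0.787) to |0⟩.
0.9236|0⟩ - 0.3834i|1⟩

Rx(0.787) = [[cos(θ/2), −i·sin(θ/2)], [−i·sin(θ/2), cos(θ/2)]]; θ = 0.787, cos(θ/2) ≈ 0.923573, sin(θ/2) ≈ 0.383423.
With a = amp(|0⟩) = 1 and b = amp(|1⟩) = 0:
new amp(|0⟩) = (0.923573)·a + (-0.383423i)·b = 0.9236
new amp(|1⟩) = (-0.383423i)·a + (0.923573)·b = -0.3834i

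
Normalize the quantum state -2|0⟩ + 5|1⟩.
-0.3714|0⟩ + 0.9285|1⟩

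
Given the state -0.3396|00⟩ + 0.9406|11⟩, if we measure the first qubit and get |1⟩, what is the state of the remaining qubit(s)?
|1⟩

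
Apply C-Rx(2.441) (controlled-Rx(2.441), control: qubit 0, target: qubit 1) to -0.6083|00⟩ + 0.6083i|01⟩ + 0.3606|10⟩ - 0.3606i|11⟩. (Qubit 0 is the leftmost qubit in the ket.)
-0.6083|00⟩ + 0.6083i|01⟩ - 0.215|10⟩ - 0.4625i|11⟩

C-Rx(2.441) leaves the control-|0⟩ kets |00⟩, |01⟩ unchanged and applies Rx(2.441) to qubit 1 on the control-|1⟩ pair (|10⟩, |11⟩).
Rx(2.441) = [[cos(θ/2), −i·sin(θ/2)], [−i·sin(θ/2), cos(θ/2)]]; θ = 2.441, cos(θ/2) ≈ 0.343176, sin(θ/2) ≈ 0.939271.
With a = amp(|10⟩) = 0.3606 and b = amp(|11⟩) = -0.3606i:
new amp(|10⟩) = (0.343176)·a + (-0.939271i)·b = -0.215
new amp(|11⟩) = (-0.939271i)·a + (0.343176)·b = -0.4625i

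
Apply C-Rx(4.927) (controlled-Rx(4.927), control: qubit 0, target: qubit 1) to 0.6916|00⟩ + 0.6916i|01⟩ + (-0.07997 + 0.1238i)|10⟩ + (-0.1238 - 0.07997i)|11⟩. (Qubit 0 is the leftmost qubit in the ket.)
0.6916|00⟩ + 0.6916i|01⟩ + (0.01211 - 0.01875i)|10⟩ + (0.1741 + 0.1124i)|11⟩

C-Rx(4.927) leaves the control-|0⟩ kets |00⟩, |01⟩ unchanged and applies Rx(4.927) to qubit 1 on the control-|1⟩ pair (|10⟩, |11⟩).
Rx(4.927) = [[cos(θ/2), −i·sin(θ/2)], [−i·sin(θ/2), cos(θ/2)]]; θ = 4.927, cos(θ/2) ≈ -0.778771, sin(θ/2) ≈ 0.627309.
With a = amp(|10⟩) = (-0.07997 + 0.1238i) and b = amp(|11⟩) = (-0.1238 - 0.07997i):
new amp(|10⟩) = (-0.778771)·a + (-0.627309i)·b = (0.01211 - 0.01875i)
new amp(|11⟩) = (-0.627309i)·a + (-0.778771)·b = (0.1741 + 0.1124i)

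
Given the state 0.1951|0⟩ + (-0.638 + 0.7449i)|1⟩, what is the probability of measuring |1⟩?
0.9619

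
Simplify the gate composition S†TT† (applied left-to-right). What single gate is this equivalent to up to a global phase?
S†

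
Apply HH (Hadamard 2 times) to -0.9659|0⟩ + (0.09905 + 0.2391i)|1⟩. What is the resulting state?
-0.9659|0⟩ + (0.09905 + 0.2391i)|1⟩

H² = I, so an even number of Hadamards cancels: H^2 = I and the state is unchanged.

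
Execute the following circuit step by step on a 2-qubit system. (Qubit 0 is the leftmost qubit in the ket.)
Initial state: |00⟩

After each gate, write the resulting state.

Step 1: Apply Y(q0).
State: i|10⟩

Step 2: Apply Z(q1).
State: i|10⟩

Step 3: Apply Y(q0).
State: |00⟩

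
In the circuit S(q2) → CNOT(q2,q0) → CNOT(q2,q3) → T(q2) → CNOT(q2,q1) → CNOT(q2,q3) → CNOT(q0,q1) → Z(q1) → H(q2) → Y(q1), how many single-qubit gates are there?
5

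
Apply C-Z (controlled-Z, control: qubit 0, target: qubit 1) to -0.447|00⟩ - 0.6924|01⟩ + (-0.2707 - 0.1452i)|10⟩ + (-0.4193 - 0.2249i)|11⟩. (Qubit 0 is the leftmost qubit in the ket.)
-0.447|00⟩ - 0.6924|01⟩ + (-0.2707 - 0.1452i)|10⟩ + (0.4193 + 0.2249i)|11⟩

C-Z leaves the control-|0⟩ kets |00⟩, |01⟩ unchanged and applies Z to qubit 1 on the control-|1⟩ pair (|10⟩, |11⟩).
Z = [[1, 0], [0, -1]].
With a = amp(|10⟩) = (-0.2707 - 0.1452i) and b = amp(|11⟩) = (-0.4193 - 0.2249i):
new amp(|10⟩) = (1)·a = (-0.2707 - 0.1452i)
new amp(|11⟩) = (-1)·b = (0.4193 + 0.2249i)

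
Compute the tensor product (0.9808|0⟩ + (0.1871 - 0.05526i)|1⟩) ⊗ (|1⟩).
0.9808|01⟩ + (0.1871 - 0.05526i)|11⟩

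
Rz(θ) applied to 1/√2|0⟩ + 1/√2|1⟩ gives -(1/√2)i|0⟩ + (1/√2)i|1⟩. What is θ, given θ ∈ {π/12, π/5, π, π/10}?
π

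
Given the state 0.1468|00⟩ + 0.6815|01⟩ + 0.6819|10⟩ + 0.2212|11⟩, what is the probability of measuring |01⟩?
0.4644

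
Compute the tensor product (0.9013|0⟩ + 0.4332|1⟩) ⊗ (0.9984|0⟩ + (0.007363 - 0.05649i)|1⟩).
0.8999|00⟩ + (0.006636 - 0.05091i)|01⟩ + 0.4325|10⟩ + (0.00319 - 0.02447i)|11⟩

amp(|b₁b₂…⟩) = product of the factor amplitudes for bits b₁, b₂, …; only kets whose every factor amplitude is nonzero survive.
|00⟩: (0.9013)(0.9984) = 0.8999
|01⟩: (0.9013)(0.007363 - 0.05649i) = (0.006636 - 0.05091i)
|10⟩: (0.4332)(0.9984) = 0.4325
|11⟩: (0.4332)(0.007363 - 0.05649i) = (0.00319 - 0.02447i)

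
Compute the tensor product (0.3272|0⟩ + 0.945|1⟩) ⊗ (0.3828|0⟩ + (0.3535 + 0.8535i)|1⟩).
0.1253|00⟩ + (0.1157 + 0.2793i)|01⟩ + 0.3617|10⟩ + (0.3341 + 0.8066i)|11⟩

amp(|b₁b₂…⟩) = product of the factor amplitudes for bits b₁, b₂, …; only kets whose every factor amplitude is nonzero survive.
|00⟩: (0.3272)(0.3828) = 0.1253
|01⟩: (0.3272)(0.3535 + 0.8535i) = (0.1157 + 0.2793i)
|10⟩: (0.945)(0.3828) = 0.3617
|11⟩: (0.945)(0.3535 + 0.8535i) = (0.3341 + 0.8066i)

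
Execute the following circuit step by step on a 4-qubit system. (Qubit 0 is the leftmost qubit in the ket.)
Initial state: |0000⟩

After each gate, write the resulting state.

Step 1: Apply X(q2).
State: |0010⟩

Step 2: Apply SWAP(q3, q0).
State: |0010⟩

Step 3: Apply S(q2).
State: i|0010⟩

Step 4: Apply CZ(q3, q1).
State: i|0010⟩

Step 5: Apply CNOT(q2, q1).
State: i|0110⟩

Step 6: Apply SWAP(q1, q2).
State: i|0110⟩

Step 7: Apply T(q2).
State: (-1/√2 + (1/√2)i)|0110⟩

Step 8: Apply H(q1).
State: (-1/2 + (1/2)i)|0010⟩ + (1/2 - (1/2)i)|0110⟩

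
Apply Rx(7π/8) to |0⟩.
0.1951|0⟩ - 0.9808i|1⟩

Rx(7π/8) = [[cos(θ/2), −i·sin(θ/2)], [−i·sin(θ/2), cos(θ/2)]]; θ = 7π/8, cos(θ/2) ≈ 0.19509, sin(θ/2) ≈ 0.980785.
With a = amp(|0⟩) = 1 and b = amp(|1⟩) = 0:
new amp(|0⟩) = (0.19509)·a + (-0.980785i)·b = 0.1951
new amp(|1⟩) = (-0.980785i)·a + (0.19509)·b = -0.9808i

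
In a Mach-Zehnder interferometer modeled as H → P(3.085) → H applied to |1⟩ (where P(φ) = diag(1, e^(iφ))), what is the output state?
(0.9992 - 0.02828i)|0⟩ + (0.0008005 + 0.02828i)|1⟩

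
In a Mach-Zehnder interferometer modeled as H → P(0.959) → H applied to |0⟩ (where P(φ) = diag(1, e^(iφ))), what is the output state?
(0.7872 + 0.4093i)|0⟩ + (0.2128 - 0.4093i)|1⟩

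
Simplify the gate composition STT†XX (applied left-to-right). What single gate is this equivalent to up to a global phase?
S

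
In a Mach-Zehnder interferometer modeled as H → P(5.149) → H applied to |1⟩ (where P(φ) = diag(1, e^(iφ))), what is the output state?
(0.2886 + 0.4531i)|0⟩ + (0.7114 - 0.4531i)|1⟩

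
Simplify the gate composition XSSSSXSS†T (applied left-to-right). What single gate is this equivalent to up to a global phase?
T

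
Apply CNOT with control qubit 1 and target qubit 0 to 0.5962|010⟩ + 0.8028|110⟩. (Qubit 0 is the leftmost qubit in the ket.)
0.8028|010⟩ + 0.5962|110⟩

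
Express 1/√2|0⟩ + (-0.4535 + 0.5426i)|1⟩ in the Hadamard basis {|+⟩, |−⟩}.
(0.1793 + 0.3837i)|+⟩ + (0.8207 - 0.3837i)|−⟩

With |ψ⟩ = α|0⟩ + β|1⟩, the Hadamard-basis coefficients are ⟨+|ψ⟩ = (α + β)/√2 and ⟨−|ψ⟩ = (α − β)/√2.
Here α = 1/√2, β = (-0.4535 + 0.5426i): (α + β)/√2 = (0.1793 + 0.3837i), (α − β)/√2 = (0.8207 - 0.3837i).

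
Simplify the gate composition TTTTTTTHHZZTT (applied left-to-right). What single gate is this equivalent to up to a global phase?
T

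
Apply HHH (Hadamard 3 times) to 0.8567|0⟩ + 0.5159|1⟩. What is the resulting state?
0.9706|0⟩ + 0.241|1⟩

H² = I, so H^3 = H: a single Hadamard. With (a, b) = (0.8567, 0.5159), H gives ((a + b)/√2, (a − b)/√2) = (0.9706, 0.241).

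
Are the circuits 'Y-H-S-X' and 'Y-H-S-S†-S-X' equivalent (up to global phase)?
Yes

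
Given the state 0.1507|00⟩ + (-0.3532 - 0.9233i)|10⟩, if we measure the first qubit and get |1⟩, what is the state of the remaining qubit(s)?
(-0.3573 - 0.934i)|0⟩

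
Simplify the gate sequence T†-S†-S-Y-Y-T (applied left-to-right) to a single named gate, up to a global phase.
I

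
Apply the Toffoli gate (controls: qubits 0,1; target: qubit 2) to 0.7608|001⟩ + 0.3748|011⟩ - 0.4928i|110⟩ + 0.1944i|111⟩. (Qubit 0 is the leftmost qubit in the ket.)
0.7608|001⟩ + 0.3748|011⟩ + 0.1944i|110⟩ - 0.4928i|111⟩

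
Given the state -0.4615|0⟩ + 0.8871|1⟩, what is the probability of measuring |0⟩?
0.213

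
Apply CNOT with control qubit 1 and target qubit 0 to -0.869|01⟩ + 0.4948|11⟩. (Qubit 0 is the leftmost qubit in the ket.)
0.4948|01⟩ - 0.869|11⟩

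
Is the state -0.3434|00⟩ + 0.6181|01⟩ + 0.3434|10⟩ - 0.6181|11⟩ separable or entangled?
Separable

Writing the state as a|00⟩ + b|01⟩ + c|10⟩ + d|11⟩, it is a product state iff ad − bc = 0.
Here (a, b, c, d) = (-0.3434, 0.6181, 0.3434, -0.6181): ad − bc = (-0.3434)(-0.6181) − (0.6181)(0.3434) = 0, so the state is separable.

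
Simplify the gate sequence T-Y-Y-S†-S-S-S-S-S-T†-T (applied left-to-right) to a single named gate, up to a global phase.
T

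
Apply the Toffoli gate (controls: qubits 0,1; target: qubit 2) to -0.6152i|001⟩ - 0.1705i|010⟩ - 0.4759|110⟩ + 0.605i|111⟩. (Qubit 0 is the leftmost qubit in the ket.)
-0.6152i|001⟩ - 0.1705i|010⟩ + 0.605i|110⟩ - 0.4759|111⟩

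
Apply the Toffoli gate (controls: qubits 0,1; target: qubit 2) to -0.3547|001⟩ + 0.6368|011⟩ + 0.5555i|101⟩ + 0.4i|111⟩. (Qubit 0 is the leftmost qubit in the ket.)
-0.3547|001⟩ + 0.6368|011⟩ + 0.5555i|101⟩ + 0.4i|110⟩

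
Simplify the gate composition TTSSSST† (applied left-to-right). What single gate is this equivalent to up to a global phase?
T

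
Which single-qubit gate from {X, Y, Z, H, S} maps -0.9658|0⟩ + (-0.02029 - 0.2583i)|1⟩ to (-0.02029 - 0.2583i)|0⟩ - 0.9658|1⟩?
X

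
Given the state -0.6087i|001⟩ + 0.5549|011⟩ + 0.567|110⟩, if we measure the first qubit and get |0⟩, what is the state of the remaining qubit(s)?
-0.739i|01⟩ + 0.6737|11⟩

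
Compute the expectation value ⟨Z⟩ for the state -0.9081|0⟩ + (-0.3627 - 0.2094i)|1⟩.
0.6492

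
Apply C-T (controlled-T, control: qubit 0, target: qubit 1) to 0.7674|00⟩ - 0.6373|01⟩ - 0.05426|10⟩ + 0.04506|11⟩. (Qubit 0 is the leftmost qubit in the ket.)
0.7674|00⟩ - 0.6373|01⟩ - 0.05426|10⟩ + (0.03186 + 0.03186i)|11⟩

C-T leaves the control-|0⟩ kets |00⟩, |01⟩ unchanged and applies T to qubit 1 on the control-|1⟩ pair (|10⟩, |11⟩).
T = [[1, 0], [0, (1/√2 + (1/√2)i)]].
With a = amp(|10⟩) = -0.05426 and b = amp(|11⟩) = 0.04506:
new amp(|10⟩) = (1)·a = -0.05426
new amp(|11⟩) = (1/√2 + (1/√2)i)·b = (0.03186 + 0.03186i)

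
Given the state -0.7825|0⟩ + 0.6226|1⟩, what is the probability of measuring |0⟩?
0.6123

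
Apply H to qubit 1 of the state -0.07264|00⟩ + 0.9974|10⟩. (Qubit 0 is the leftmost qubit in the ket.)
-0.05136|00⟩ - 0.05136|01⟩ + 0.7053|10⟩ + 0.7053|11⟩

H on qubit 1 mixes each pair of kets that differ only in qubit 1: amplitudes (a, b) of (|…0…⟩, |…1…⟩) become ((a + b)/√2, (a − b)/√2). Kets absent from the input have amplitude 0.
(|00⟩, |01⟩): (a, b) = (-0.07264, 0) → (-0.05136, -0.05136)
(|10⟩, |11⟩): (a, b) = (0.9974, 0) → (0.7053, 0.7053)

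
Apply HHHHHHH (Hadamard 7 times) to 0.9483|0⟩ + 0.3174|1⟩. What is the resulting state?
0.895|0⟩ + 0.4461|1⟩

H² = I, so H^7 = H: a single Hadamard. With (a, b) = (0.9483, 0.3174), H gives ((a + b)/√2, (a − b)/√2) = (0.895, 0.4461).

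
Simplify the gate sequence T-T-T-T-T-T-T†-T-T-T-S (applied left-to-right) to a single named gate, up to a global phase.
S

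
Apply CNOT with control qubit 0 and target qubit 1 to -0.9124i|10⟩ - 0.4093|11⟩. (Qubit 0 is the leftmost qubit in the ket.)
-0.4093|10⟩ - 0.9124i|11⟩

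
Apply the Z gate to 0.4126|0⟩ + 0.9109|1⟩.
0.4126|0⟩ - 0.9109|1⟩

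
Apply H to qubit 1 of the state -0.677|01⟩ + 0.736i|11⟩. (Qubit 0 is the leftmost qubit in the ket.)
-0.4787|00⟩ + 0.4787|01⟩ + 0.5204i|10⟩ - 0.5204i|11⟩

H on qubit 1 mixes each pair of kets that differ only in qubit 1: amplitudes (a, b) of (|…0…⟩, |…1…⟩) become ((a + b)/√2, (a − b)/√2). Kets absent from the input have amplitude 0.
(|00⟩, |01⟩): (a, b) = (0, -0.677) → (-0.4787, 0.4787)
(|10⟩, |11⟩): (a, b) = (0, 0.736i) → (0.5204i, -0.5204i)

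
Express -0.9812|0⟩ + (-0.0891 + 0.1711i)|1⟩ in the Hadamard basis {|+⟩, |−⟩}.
(-0.7568 + 0.121i)|+⟩ + (-0.6308 - 0.121i)|−⟩

With |ψ⟩ = α|0⟩ + β|1⟩, the Hadamard-basis coefficients are ⟨+|ψ⟩ = (α + β)/√2 and ⟨−|ψ⟩ = (α − β)/√2.
Here α = -0.9812, β = (-0.0891 + 0.1711i): (α + β)/√2 = (-0.7568 + 0.121i), (α − β)/√2 = (-0.6308 - 0.121i).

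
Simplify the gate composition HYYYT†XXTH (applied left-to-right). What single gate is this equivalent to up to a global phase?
Y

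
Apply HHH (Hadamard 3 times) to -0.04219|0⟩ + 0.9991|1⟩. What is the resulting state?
0.6766|0⟩ - 0.7363|1⟩

H² = I, so H^3 = H: a single Hadamard. With (a, b) = (-0.04219, 0.9991), H gives ((a + b)/√2, (a − b)/√2) = (0.6766, -0.7363).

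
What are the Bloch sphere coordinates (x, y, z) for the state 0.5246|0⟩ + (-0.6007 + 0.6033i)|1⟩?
(-0.6303, 0.633, -0.4496)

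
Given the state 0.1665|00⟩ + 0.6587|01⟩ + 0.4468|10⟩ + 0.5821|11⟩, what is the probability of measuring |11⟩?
0.3388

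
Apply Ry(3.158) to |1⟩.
-|0⟩ - 0.008204|1⟩

Ry(3.158) = [[cos(θ/2), −sin(θ/2)], [sin(θ/2), cos(θ/2)]]; θ = 3.158, cos(θ/2) ≈ -0.00820358, sin(θ/2) ≈ 0.999966.
With a = amp(|0⟩) = 0 and b = amp(|1⟩) = 1:
new amp(|0⟩) = (-0.00820358)·a + (-0.999966)·b = -1
new amp(|1⟩) = (0.999966)·a + (-0.00820358)·b = -0.008204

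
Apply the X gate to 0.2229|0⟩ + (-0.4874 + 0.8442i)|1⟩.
(-0.4874 + 0.8442i)|0⟩ + 0.2229|1⟩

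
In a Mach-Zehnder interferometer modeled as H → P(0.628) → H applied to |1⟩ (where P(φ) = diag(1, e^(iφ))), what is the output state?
(0.0954 - 0.2938i)|0⟩ + (0.9046 + 0.2938i)|1⟩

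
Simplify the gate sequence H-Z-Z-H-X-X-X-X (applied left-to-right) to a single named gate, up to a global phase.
I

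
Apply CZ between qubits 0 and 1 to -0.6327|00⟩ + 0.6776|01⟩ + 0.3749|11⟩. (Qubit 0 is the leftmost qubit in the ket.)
-0.6327|00⟩ + 0.6776|01⟩ - 0.3749|11⟩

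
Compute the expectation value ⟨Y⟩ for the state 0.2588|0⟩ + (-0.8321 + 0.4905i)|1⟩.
0.2539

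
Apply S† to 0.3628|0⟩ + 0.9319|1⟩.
0.3628|0⟩ - 0.9319i|1⟩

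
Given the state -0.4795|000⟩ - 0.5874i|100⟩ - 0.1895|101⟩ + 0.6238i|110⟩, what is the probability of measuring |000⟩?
0.2299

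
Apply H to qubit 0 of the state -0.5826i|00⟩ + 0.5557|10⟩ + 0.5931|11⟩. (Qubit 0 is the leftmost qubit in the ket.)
(0.3929 - 0.412i)|00⟩ + 0.4194|01⟩ + (-0.3929 - 0.412i)|10⟩ - 0.4194|11⟩

H on qubit 0 mixes each pair of kets that differ only in qubit 0: amplitudes (a, b) of (|…0…⟩, |…1…⟩) become ((a + b)/√2, (a − b)/√2). Kets absent from the input have amplitude 0.
(|00⟩, |10⟩): (a, b) = (-0.5826i, 0.5557) → ((0.3929 - 0.412i), (-0.3929 - 0.412i))
(|01⟩, |11⟩): (a, b) = (0, 0.5931) → (0.4194, -0.4194)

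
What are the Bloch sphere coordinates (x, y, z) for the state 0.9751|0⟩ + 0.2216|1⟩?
(0.4322, 0, 0.9017)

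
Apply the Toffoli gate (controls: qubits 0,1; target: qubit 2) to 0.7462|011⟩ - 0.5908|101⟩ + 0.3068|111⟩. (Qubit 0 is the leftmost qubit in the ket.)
0.7462|011⟩ - 0.5908|101⟩ + 0.3068|110⟩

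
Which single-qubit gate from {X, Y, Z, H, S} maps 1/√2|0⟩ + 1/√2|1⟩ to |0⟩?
H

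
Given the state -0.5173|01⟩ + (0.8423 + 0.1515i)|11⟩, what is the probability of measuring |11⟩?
0.7324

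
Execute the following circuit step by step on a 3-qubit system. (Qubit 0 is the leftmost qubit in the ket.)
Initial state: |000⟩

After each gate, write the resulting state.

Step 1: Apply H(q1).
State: 1/√2|000⟩ + 1/√2|010⟩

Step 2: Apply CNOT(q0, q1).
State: 1/√2|000⟩ + 1/√2|010⟩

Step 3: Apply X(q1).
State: 1/√2|000⟩ + 1/√2|010⟩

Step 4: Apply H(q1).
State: |000⟩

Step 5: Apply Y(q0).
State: i|100⟩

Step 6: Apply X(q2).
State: i|101⟩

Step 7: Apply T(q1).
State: i|101⟩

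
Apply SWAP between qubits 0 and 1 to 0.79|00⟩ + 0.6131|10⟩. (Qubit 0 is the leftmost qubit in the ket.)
0.79|00⟩ + 0.6131|01⟩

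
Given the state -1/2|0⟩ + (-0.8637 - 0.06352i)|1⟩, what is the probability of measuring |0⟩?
1/4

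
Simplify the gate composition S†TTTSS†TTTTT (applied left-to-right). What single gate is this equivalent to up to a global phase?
S†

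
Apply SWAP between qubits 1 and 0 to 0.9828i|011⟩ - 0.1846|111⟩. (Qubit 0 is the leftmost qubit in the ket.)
0.9828i|101⟩ - 0.1846|111⟩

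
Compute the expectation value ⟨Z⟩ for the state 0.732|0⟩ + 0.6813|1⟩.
0.07165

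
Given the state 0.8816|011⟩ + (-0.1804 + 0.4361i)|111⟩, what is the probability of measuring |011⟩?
0.7772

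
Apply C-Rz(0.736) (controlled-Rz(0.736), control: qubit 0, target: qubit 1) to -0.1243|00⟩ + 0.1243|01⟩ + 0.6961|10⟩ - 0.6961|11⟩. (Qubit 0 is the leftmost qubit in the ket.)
-0.1243|00⟩ + 0.1243|01⟩ + (0.6495 - 0.2504i)|10⟩ + (-0.6495 - 0.2504i)|11⟩

C-Rz(0.736) leaves the control-|0⟩ kets |00⟩, |01⟩ unchanged and applies Rz(0.736) to qubit 1 on the control-|1⟩ pair (|10⟩, |11⟩).
Rz(0.736) = [[e^(−iθ/2), 0], [0, e^(iθ/2)]] with e^(±iθ/2) = cos(θ/2) ± i·sin(θ/2); θ = 0.736, cos(θ/2) ≈ 0.933049, sin(θ/2) ≈ 0.35975.
With a = amp(|10⟩) = 0.6961 and b = amp(|11⟩) = -0.6961:
new amp(|10⟩) = (0.933049 - 0.35975i)·a = (0.6495 - 0.2504i)
new amp(|11⟩) = (0.933049 + 0.35975i)·b = (-0.6495 - 0.2504i)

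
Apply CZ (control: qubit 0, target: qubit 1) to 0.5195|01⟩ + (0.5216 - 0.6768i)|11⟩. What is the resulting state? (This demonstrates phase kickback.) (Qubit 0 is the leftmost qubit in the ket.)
0.5195|01⟩ + (-0.5216 + 0.6768i)|11⟩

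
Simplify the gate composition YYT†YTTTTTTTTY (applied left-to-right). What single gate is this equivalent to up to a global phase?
T†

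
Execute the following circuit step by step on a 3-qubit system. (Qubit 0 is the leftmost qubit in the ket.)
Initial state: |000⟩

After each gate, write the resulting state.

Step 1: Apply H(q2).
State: 1/√2|000⟩ + 1/√2|001⟩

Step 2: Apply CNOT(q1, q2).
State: 1/√2|000⟩ + 1/√2|001⟩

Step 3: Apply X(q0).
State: 1/√2|100⟩ + 1/√2|101⟩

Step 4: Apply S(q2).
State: 1/√2|100⟩ + (1/√2)i|101⟩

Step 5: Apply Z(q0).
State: -1/√2|100⟩ - (1/√2)i|101⟩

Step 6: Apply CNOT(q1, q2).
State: -1/√2|100⟩ - (1/√2)i|101⟩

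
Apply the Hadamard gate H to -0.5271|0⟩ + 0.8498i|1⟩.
(-0.3727 + 0.6009i)|0⟩ + (-0.3727 - 0.6009i)|1⟩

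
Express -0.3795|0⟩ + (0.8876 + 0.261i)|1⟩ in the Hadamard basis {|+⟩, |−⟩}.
(0.3593 + 0.1846i)|+⟩ + (-0.896 - 0.1846i)|−⟩

With |ψ⟩ = α|0⟩ + β|1⟩, the Hadamard-basis coefficients are ⟨+|ψ⟩ = (α + β)/√2 and ⟨−|ψ⟩ = (α − β)/√2.
Here α = -0.3795, β = (0.8876 + 0.261i): (α + β)/√2 = (0.3593 + 0.1846i), (α − β)/√2 = (-0.896 - 0.1846i).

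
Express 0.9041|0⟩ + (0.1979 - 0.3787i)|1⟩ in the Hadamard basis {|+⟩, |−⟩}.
(0.7792 - 0.2678i)|+⟩ + (0.4994 + 0.2678i)|−⟩

With |ψ⟩ = α|0⟩ + β|1⟩, the Hadamard-basis coefficients are ⟨+|ψ⟩ = (α + β)/√2 and ⟨−|ψ⟩ = (α − β)/√2.
Here α = 0.9041, β = (0.1979 - 0.3787i): (α + β)/√2 = (0.7792 - 0.2678i), (α − β)/√2 = (0.4994 + 0.2678i).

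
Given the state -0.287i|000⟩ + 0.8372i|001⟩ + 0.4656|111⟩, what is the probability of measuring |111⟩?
0.2168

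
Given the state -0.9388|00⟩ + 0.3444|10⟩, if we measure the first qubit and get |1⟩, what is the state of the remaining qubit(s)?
|0⟩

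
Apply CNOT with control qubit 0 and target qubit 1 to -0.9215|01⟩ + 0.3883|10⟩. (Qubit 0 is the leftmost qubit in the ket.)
-0.9215|01⟩ + 0.3883|11⟩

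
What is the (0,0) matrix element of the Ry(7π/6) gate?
-0.2588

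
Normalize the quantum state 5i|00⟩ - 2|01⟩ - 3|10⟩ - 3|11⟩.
0.7293i|00⟩ - 0.2917|01⟩ - 0.4376|10⟩ - 0.4376|11⟩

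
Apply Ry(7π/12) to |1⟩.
-0.7934|0⟩ + 0.6088|1⟩

Ry(7π/12) = [[cos(θ/2), −sin(θ/2)], [sin(θ/2), cos(θ/2)]]; θ = 7π/12, cos(θ/2) ≈ 0.608761, sin(θ/2) ≈ 0.793353.
With a = amp(|0⟩) = 0 and b = amp(|1⟩) = 1:
new amp(|0⟩) = (0.608761)·a + (-0.793353)·b = -0.7934
new amp(|1⟩) = (0.793353)·a + (0.608761)·b = 0.6088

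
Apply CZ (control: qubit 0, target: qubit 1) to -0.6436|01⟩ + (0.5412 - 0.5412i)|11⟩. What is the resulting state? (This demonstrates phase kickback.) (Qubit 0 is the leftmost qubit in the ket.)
-0.6436|01⟩ + (-0.5412 + 0.5412i)|11⟩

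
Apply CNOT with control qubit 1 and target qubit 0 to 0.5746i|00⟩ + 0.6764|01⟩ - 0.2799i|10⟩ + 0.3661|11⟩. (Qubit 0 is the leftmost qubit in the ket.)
0.5746i|00⟩ + 0.3661|01⟩ - 0.2799i|10⟩ + 0.6764|11⟩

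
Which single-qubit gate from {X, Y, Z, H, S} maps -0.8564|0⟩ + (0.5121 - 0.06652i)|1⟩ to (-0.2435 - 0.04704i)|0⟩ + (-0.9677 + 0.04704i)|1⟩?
H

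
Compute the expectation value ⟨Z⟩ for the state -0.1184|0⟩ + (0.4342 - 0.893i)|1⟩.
-0.972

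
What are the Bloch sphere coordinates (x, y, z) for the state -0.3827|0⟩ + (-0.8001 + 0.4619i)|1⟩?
(0.6124, -0.3535, -0.7071)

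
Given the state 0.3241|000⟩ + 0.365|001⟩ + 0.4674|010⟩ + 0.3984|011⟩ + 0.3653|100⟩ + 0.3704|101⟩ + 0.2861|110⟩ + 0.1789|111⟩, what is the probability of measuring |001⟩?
0.1332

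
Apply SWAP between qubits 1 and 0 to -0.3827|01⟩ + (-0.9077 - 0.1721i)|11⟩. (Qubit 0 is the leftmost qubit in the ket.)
-0.3827|10⟩ + (-0.9077 - 0.1721i)|11⟩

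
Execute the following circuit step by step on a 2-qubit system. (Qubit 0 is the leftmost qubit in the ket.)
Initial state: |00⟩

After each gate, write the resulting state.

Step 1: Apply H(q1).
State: 1/√2|00⟩ + 1/√2|01⟩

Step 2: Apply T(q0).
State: 1/√2|00⟩ + 1/√2|01⟩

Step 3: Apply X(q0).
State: 1/√2|10⟩ + 1/√2|11⟩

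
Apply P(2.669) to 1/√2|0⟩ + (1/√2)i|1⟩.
1/√2|0⟩ + (-0.3219 - 0.6296i)|1⟩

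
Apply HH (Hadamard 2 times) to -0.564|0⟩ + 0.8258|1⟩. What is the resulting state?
-0.564|0⟩ + 0.8258|1⟩

H² = I, so an even number of Hadamards cancels: H^2 = I and the state is unchanged.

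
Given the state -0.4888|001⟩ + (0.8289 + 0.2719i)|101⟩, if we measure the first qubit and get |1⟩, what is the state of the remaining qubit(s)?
(0.9502 + 0.3117i)|01⟩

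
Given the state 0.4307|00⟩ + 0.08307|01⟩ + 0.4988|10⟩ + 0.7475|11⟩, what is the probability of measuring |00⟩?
0.1855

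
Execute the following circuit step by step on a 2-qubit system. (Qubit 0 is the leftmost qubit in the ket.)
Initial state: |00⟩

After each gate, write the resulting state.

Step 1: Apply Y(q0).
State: i|10⟩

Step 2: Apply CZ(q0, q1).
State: i|10⟩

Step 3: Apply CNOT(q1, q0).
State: i|10⟩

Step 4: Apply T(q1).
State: i|10⟩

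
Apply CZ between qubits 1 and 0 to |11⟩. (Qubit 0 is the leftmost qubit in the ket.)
-|11⟩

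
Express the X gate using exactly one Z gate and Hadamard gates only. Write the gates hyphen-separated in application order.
H-Z-H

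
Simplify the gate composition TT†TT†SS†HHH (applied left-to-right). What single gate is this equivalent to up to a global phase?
H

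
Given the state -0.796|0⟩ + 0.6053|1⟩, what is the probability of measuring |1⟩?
0.3664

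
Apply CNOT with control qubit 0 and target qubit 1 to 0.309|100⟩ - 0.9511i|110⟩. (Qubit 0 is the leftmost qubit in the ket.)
-0.9511i|100⟩ + 0.309|110⟩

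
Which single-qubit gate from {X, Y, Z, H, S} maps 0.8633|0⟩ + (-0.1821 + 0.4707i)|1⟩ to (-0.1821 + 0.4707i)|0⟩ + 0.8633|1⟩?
X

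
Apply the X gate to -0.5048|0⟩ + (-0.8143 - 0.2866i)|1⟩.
(-0.8143 - 0.2866i)|0⟩ - 0.5048|1⟩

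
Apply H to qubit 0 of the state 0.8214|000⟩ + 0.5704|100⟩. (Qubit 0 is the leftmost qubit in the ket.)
0.9842|000⟩ + 0.1775|100⟩

H on qubit 0 mixes each pair of kets that differ only in qubit 0: amplitudes (a, b) of (|…0…⟩, |…1…⟩) become ((a + b)/√2, (a − b)/√2). Kets absent from the input have amplitude 0.
(|000⟩, |100⟩): (a, b) = (0.8214, 0.5704) → (0.9842, 0.1775)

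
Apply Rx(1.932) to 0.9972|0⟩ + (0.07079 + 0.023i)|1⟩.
(0.5859 - 0.05823i)|0⟩ + (0.04025 - 0.8072i)|1⟩

Rx(1.932) = [[cos(θ/2), −i·sin(θ/2)], [−i·sin(θ/2), cos(θ/2)]]; θ = 1.932, cos(θ/2) ≈ 0.568595, sin(θ/2) ≈ 0.822618.
With a = amp(|0⟩) = 0.9972 and b = amp(|1⟩) = (0.07079 + 0.023i):
new amp(|0⟩) = (0.568595)·a + (-0.822618i)·b = (0.5859 - 0.05823i)
new amp(|1⟩) = (-0.822618i)·a + (0.568595)·b = (0.04025 - 0.8072i)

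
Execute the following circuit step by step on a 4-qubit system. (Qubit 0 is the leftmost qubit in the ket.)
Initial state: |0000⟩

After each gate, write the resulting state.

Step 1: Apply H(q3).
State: 1/√2|0000⟩ + 1/√2|0001⟩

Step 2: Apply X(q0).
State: 1/√2|1000⟩ + 1/√2|1001⟩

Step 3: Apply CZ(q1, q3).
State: 1/√2|1000⟩ + 1/√2|1001⟩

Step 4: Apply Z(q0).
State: -1/√2|1000⟩ - 1/√2|1001⟩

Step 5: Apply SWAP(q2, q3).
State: -1/√2|1000⟩ - 1/√2|1010⟩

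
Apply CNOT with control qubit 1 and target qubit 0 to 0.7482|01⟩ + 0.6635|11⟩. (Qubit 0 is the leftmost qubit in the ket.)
0.6635|01⟩ + 0.7482|11⟩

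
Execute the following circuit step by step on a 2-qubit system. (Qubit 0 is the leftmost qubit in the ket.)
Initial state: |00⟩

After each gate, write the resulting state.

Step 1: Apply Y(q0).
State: i|10⟩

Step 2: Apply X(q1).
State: i|11⟩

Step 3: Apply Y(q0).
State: |01⟩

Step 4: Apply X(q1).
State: |00⟩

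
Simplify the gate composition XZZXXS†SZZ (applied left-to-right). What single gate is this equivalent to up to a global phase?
X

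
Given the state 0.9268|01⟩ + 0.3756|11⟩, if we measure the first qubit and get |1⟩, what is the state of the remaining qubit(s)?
|1⟩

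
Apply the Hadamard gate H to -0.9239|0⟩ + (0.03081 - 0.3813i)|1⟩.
(-0.6315 - 0.2696i)|0⟩ + (-0.6751 + 0.2696i)|1⟩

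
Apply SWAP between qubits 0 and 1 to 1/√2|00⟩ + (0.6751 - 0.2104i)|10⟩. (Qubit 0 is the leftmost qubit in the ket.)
1/√2|00⟩ + (0.6751 - 0.2104i)|01⟩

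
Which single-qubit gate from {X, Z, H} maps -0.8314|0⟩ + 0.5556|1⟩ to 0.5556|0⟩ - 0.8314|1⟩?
X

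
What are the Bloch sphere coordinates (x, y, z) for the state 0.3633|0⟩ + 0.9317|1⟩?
(0.677, 0, -0.7361)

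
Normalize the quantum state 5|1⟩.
|1⟩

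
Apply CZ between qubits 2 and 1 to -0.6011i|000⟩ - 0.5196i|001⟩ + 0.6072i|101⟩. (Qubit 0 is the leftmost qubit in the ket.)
-0.6011i|000⟩ - 0.5196i|001⟩ + 0.6072i|101⟩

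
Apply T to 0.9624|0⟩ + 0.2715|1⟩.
0.9624|0⟩ + (0.192 + 0.192i)|1⟩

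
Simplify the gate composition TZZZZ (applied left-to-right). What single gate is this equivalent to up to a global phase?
T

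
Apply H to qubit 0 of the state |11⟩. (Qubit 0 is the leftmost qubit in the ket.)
1/√2|01⟩ - 1/√2|11⟩

H on qubit 0 mixes each pair of kets that differ only in qubit 0: amplitudes (a, b) of (|…0…⟩, |…1…⟩) become ((a + b)/√2, (a − b)/√2). Kets absent from the input have amplitude 0.
(|01⟩, |11⟩): (a, b) = (0, 1) → (1/√2, -1/√2)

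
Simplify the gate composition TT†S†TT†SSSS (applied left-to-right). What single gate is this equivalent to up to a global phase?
S†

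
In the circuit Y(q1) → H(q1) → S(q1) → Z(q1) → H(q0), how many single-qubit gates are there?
5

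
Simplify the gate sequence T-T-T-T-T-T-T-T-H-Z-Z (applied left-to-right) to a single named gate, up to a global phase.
H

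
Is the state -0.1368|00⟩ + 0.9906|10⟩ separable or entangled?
Separable

Writing the state as a|00⟩ + b|01⟩ + c|10⟩ + d|11⟩, it is a product state iff ad − bc = 0.
Here (a, b, c, d) = (-0.1368, 0, 0.9906, 0): ad − bc = (-0.1368)(0) − (0)(0.9906) = 0, so the state is separable.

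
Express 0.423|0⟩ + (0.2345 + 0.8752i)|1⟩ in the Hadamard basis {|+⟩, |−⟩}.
(0.4649 + 0.6189i)|+⟩ + (0.1333 - 0.6189i)|−⟩

With |ψ⟩ = α|0⟩ + β|1⟩, the Hadamard-basis coefficients are ⟨+|ψ⟩ = (α + β)/√2 and ⟨−|ψ⟩ = (α − β)/√2.
Here α = 0.423, β = (0.2345 + 0.8752i): (α + β)/√2 = (0.4649 + 0.6189i), (α − β)/√2 = (0.1333 - 0.6189i).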